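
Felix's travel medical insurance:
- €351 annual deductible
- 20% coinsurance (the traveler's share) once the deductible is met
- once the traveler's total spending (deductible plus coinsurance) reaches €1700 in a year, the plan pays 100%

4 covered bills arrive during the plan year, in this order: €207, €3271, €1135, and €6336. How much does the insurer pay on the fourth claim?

€5839.40

Claim 1 — €207: entire amount goes to the deductible. Traveler owes €207 (running OOP €207). Plan pays €207 − €207 = €0.
Claim 2 — €3271: €144 finishes the deductible; €3127 goes to coinsurance; traveler's 20% is €625.40. Cost to traveler: €769.40. OOP to date €976.40. Plan pays €3271 − €769.40 = €2501.60.
Claim 3 — €1135: deductible met; 20% of €1135 = €227. Traveler owes €227 (running OOP €1203.40). Plan pays €1135 − €227 = €908.
Claim 4 — €6336: 20% coinsurance on €6336 = €1267.20. That would push OOP to €2470.60, over the €1700 cap, so traveler pays €1700 − €1203.40 = €496.60. Plan pays €6336 − €496.60 = €5839.40.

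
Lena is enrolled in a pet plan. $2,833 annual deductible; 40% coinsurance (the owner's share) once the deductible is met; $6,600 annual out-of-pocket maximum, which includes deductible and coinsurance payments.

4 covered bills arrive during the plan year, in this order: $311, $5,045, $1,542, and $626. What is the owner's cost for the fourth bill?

Claim 1 — $311: all of it applies to the deductible. Owner pays $311; OOP now $311.
Claim 2 — $5,045: deductible takes $2,522, $2,523 remains; 40% of $2,523 = $1,009.20. Cost to owner: $3,531.20. OOP to date $3,842.20.
Claim 3 — $1,542: deductible already satisfied, so owner's share is 40% × $1,542 = $616.80. Owner owes $616.80 (running OOP $4,459).
Claim 4 — $626: deductible met; 40% of $626 = $250.40. Cost to owner: $250.40. OOP to date $4,709.40.

$250.40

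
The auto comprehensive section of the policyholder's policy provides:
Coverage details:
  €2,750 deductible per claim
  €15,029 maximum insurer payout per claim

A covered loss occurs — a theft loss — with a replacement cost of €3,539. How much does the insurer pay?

€789

Subtract the deductible: €3,539 − €2,750 = €789.
€789 is within the €15,029 limit, so the insurer pays €789.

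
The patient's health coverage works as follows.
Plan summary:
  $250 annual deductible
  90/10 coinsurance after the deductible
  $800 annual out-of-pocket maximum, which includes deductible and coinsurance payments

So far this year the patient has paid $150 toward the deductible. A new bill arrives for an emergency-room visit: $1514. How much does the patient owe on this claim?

Remaining deductible: $250 − $150 = $100.
That leaves $1514 − $100 = $1414 for coinsurance.
Patient's 10% share of $1414 is $141.40.
That puts the patient's cost at $100 + $141.40 = $241.40 before any cap.
Cumulative spending $150 + $241.40 = $391.40 stays under the $800 maximum.

$241.40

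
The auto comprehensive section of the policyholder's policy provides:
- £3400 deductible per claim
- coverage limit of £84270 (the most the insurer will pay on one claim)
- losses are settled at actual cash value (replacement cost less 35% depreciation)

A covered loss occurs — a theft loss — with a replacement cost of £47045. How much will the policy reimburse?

£27179.25

At 35% depreciation, ACV = £47045 − £16465.75 = £30579.25.
Subtract the deductible: £30579.25 − £3400 = £27179.25.
£27179.25 ≤ £84270, so the limit doesn't bind; insurer pays £27179.25.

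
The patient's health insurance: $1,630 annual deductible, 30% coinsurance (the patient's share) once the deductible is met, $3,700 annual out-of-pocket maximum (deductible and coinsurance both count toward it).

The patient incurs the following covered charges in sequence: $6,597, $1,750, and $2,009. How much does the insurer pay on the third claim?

#1 ($6,597): $1,630 to deductible, leaving $4,967; 30% of $4,967 = $1,490.10. Cost to patient: $3,120.10. OOP to date $3,120.10. Plan pays $6,597 − $3,120.10 = $3,476.90.
#2 ($1,750): 30% coinsurance on $1,750 = $525. Patient pays $525; OOP now $3,645.10. Plan pays $1,750 − $525 = $1,225.
#3 ($2,009): deductible met; 30% of $2,009 = $602.70. That would push OOP to $4,247.80, over the $3,700 cap, so patient pays $3,700 − $3,645.10 = $54.90. Plan pays $2,009 − $54.90 = $1,954.10.

$1,954.10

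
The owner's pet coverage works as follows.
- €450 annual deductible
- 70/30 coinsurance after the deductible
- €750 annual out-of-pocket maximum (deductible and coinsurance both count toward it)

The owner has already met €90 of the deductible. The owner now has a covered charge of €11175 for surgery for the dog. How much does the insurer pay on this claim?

Deductible still to meet: €450 − €90 = €360.
After the €360 deductible portion, €11175 − €360 = €10815 is subject to coinsurance.
Owner's 30% share of €10815 is €3244.50.
Owner responsibility before any cap: €360 + €3244.50 = €3604.50.
Adding €3604.50 to the €90 already spent would give €3694.50, which exceeds the €750 cap; the owner pays just €750 − €90 = €660.
The insurer covers the remainder: €11175 − €660 = €10515.

€10515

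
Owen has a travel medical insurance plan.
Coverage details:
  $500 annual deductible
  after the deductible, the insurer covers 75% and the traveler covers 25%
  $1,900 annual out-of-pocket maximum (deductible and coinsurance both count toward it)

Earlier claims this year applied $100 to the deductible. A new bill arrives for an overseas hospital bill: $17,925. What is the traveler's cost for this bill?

$1,800

$100 of the $500 deductible is already met, leaving $400.
After the $400 deductible portion, $17,925 − $400 = $17,525 is subject to coinsurance.
Traveler's 25% share of $17,525 is $4,381.25.
That puts the traveler's cost at $400 + $4,381.25 = $4,781.25 before any cap.
Year-to-date out-of-pocket would reach $100 + $4,781.25 = $4,881.25, above the $1,900 maximum, so the traveler pays only $1,900 − $100 = $1,800.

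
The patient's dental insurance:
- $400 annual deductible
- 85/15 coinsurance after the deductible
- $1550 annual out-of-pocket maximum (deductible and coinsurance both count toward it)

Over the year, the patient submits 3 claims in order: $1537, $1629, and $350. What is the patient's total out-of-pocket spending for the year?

#1 ($1537): deductible takes $400, $1137 remains; 15% of $1137 = $170.55. Cost to patient: $570.55. OOP to date $570.55.
#2 ($1629): deductible met; 15% of $1629 = $244.35. Cost to patient: $244.35. OOP to date $814.90.
#3 ($350): deductible already satisfied, so patient's share is 15% × $350 = $52.50. Cost to patient: $52.50. OOP to date $867.40.
Summing the patient's payments: $570.55 + $244.35 + $52.50 = $867.40.

$867.40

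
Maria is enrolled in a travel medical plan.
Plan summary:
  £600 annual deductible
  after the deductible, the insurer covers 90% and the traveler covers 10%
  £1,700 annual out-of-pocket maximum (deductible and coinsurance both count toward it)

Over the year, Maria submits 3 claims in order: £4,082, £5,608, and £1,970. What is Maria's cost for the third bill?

Claim 1 (£4,082): £600 to deductible, leaving £3,482; coinsurance £3,482 × 10% = £348.20. Traveler pays £948.20; OOP now £948.20.
Claim 2 (£5,608): 10% coinsurance on £5,608 = £560.80. Cost to traveler: £560.80. OOP to date £1,509.
Claim 3 (£1,970): deductible already satisfied, so traveler's share is 10% × £1,970 = £197. OOP would hit £1,706 > £1,700, so the cap limits the traveler to £1,700 − £1,509 = £191.

£191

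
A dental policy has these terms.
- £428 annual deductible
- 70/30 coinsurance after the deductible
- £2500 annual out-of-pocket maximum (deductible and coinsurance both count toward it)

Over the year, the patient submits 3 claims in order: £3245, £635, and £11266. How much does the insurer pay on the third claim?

£10229.60

Claim 1 — £3245: £428 to deductible, leaving £2817; patient's 30% is £845.10. Patient owes £1273.10 (running OOP £1273.10). Plan pays £3245 − £1273.10 = £1971.90.
Claim 2 — £635: deductible met; 30% of £635 = £190.50. Cost to patient: £190.50. OOP to date £1463.60. Insurer: £635 − £190.50 = £444.50.
Claim 3 — £11266: deductible met; 30% of £11266 = £3379.80. Adding that to £1463.60 gives £4843.40, past the £2500 cap; patient pays only £2500 − £1463.60 = £1036.40. Plan pays £11266 − £1036.40 = £10229.60.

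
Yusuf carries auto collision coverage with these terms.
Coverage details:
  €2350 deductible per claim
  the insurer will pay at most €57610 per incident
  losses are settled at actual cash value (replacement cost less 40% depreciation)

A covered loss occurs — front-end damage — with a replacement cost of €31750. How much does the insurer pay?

€16700

At 40% depreciation, ACV = €31750 − €12700 = €19050.
Subtract the deductible: €19050 − €2350 = €16700.
That's under the €57610 cap, so the insurer reimburses the full €16700.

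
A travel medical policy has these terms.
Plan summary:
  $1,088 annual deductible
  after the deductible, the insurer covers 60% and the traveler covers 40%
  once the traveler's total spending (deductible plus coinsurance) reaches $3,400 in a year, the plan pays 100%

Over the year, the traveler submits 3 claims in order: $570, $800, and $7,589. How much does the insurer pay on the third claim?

$5,389.80

#1 ($570): all of it applies to the deductible. Traveler pays $570; OOP now $570. Plan pays $570 − $570 = $0.
#2 ($800): $518 to deductible, leaving $282; 40% of $282 = $112.80. Traveler pays $630.80; OOP now $1,200.80. Insurer: $800 − $630.80 = $169.20.
#3 ($7,589): 40% coinsurance on $7,589 = $3,035.60. Adding that to $1,200.80 gives $4,236.40, past the $3,400 cap; traveler pays only $3,400 − $1,200.80 = $2,199.20. Plan pays $7,589 − $2,199.20 = $5,389.80.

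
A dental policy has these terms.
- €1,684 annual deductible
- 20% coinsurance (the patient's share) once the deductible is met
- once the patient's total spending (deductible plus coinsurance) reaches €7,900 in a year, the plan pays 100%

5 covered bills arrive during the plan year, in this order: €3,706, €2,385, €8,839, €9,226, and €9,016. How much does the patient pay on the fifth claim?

€1,721.60

Bill 1, €3,706: €1,684 to deductible, leaving €2,022; coinsurance €2,022 × 20% = €404.40. Patient pays €2,088.40; OOP now €2,088.40.
Bill 2, €2,385: deductible already satisfied, so patient's share is 20% × €2,385 = €477. Patient pays €477; OOP now €2,565.40.
Bill 3, €8,839: 20% coinsurance on €8,839 = €1,767.80. Patient owes €1,767.80 (running OOP €4,333.20).
Bill 4, €9,226: deductible already satisfied, so patient's share is 20% × €9,226 = €1,845.20. Patient pays €1,845.20; OOP now €6,178.40.
Bill 5, €9,016: 20% coinsurance on €9,016 = €1,803.20. Adding that to €6,178.40 gives €7,981.60, past the €7,900 cap; patient pays only €7,900 − €6,178.40 = €1,721.60.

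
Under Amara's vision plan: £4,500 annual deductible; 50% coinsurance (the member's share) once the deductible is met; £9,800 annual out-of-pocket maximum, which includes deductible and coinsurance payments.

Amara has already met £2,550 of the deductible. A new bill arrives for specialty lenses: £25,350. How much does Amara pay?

Deductible still to meet: £4,500 − £2,550 = £1,950.
That leaves £25,350 − £1,950 = £23,400 for coinsurance.
50% of £23,400 = £11,700 falls to the member.
That puts the member's cost at £1,950 + £11,700 = £13,650 before any cap.
Adding £13,650 to the £2,550 already spent would give £16,200, which exceeds the £9,800 cap; the member pays just £9,800 − £2,550 = £7,250.

£7,250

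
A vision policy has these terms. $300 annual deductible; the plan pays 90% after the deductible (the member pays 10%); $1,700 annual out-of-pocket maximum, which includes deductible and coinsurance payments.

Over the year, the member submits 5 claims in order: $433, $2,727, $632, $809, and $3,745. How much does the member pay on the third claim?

#1 ($433): deductible takes $300, $133 remains; coinsurance $133 × 10% = $13.30. Cost to member: $313.30. OOP to date $313.30.
#2 ($2,727): deductible already satisfied, so member's share is 10% × $2,727 = $272.70. Member pays $272.70; OOP now $586.
#3 ($632): 10% coinsurance on $632 = $63.20. Member owes $63.20 (running OOP $649.20).

$63.20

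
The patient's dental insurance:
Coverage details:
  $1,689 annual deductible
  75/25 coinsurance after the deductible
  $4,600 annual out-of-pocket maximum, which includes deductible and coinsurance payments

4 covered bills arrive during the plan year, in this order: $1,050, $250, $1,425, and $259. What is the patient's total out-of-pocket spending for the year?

Claim 1 — $1,050: fully absorbed by the deductible. Cost to patient: $1,050. OOP to date $1,050.
Claim 2 — $250: entire amount goes to the deductible. Cost to patient: $250. OOP to date $1,300.
Claim 3 — $1,425: $389 finishes the deductible; $1,036 goes to coinsurance; coinsurance $1,036 × 25% = $259. Cost to patient: $648. OOP to date $1,948.
Claim 4 — $259: deductible already satisfied, so patient's share is 25% × $259 = $64.75. Patient pays $64.75; OOP now $2,012.75.
Summing the patient's payments: $1,050 + $250 + $648 + $64.75 = $2,012.75.

$2,012.75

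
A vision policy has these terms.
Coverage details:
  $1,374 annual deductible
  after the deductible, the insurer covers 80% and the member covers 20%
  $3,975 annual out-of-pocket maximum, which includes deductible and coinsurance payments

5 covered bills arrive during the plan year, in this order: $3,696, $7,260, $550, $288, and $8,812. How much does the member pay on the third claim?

Bill 1, $3,696: deductible takes $1,374, $2,322 remains; member's 20% is $464.40. Cost to member: $1,838.40. OOP to date $1,838.40.
Bill 2, $7,260: 20% coinsurance on $7,260 = $1,452. Member pays $1,452; OOP now $3,290.40.
Bill 3, $550: 20% coinsurance on $550 = $110. Member owes $110 (running OOP $3,400.40).

$110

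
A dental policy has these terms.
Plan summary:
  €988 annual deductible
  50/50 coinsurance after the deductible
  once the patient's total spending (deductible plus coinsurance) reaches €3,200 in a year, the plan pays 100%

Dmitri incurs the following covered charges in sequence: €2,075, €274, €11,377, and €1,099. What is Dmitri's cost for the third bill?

#1 (€2,075): €988 to deductible, leaving €1,087; 50% of €1,087 = €543.50. Patient owes €1,531.50 (running OOP €1,531.50).
#2 (€274): 50% coinsurance on €274 = €137. Cost to patient: €137. OOP to date €1,668.50.
#3 (€11,377): deductible met; 50% of €11,377 = €5,688.50. OOP would hit €7,357 > €3,200, so the cap limits the patient to €3,200 − €1,668.50 = €1,531.50.

€1,531.50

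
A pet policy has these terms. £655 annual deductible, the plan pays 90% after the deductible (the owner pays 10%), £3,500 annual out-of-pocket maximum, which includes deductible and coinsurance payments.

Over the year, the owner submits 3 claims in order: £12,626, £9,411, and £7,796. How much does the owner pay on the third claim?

#1 (£12,626): deductible takes £655, £11,971 remains; 10% of £11,971 = £1,197.10. Owner owes £1,852.10 (running OOP £1,852.10).
#2 (£9,411): deductible already satisfied, so owner's share is 10% × £9,411 = £941.10. Cost to owner: £941.10. OOP to date £2,793.20.
#3 (£7,796): deductible met; 10% of £7,796 = £779.60. Adding that to £2,793.20 gives £3,572.80, past the £3,500 cap; owner pays only £3,500 − £2,793.20 = £706.80.

£706.80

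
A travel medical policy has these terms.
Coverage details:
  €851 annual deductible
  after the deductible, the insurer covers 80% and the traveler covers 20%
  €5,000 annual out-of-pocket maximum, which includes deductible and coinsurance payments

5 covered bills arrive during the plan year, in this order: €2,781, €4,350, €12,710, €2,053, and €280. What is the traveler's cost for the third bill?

€2,542

Claim 1 (€2,781): €851 to deductible, leaving €1,930; traveler's 20% is €386. Cost to traveler: €1,237. OOP to date €1,237.
Claim 2 (€4,350): deductible met; 20% of €4,350 = €870. Cost to traveler: €870. OOP to date €2,107.
Claim 3 (€12,710): 20% coinsurance on €12,710 = €2,542. Cost to traveler: €2,542. OOP to date €4,649.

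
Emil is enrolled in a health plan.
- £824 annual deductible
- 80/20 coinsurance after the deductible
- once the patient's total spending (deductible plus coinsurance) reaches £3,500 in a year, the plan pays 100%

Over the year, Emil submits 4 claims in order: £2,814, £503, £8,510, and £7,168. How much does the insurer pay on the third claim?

Claim 1 (£2,814): £824 finishes the deductible; £1,990 goes to coinsurance; coinsurance £1,990 × 20% = £398. Patient owes £1,222 (running OOP £1,222). Insurer: £2,814 − £1,222 = £1,592.
Claim 2 (£503): deductible met; 20% of £503 = £100.60. Cost to patient: £100.60. OOP to date £1,322.60. Plan pays £503 − £100.60 = £402.40.
Claim 3 (£8,510): 20% coinsurance on £8,510 = £1,702. Cost to patient: £1,702. OOP to date £3,024.60. Plan pays £8,510 − £1,702 = £6,808.

£6,808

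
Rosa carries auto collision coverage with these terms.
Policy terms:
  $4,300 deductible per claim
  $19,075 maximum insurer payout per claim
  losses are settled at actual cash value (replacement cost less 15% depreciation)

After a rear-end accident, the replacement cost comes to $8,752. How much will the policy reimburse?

$3,139.20

At 15% depreciation, ACV = $8,752 − $1,312.80 = $7,439.20.
After the deductible, $7,439.20 − $4,300 = $3,139.20 remains.
That's under the $19,075 cap, so the insurer reimburses the full $3,139.20.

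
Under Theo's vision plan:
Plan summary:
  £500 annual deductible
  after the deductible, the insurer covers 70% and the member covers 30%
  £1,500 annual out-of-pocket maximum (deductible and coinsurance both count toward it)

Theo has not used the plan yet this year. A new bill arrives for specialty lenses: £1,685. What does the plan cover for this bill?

Nothing has been paid toward the £500 deductible, so the first £500 of this charge is applied there.
That leaves £1,685 − £500 = £1,185 for coinsurance.
30% of £1,185 = £355.50 falls to the member.
So the member owes £500 + £355.50 = £855.50 before any cap.
Year-to-date out-of-pocket becomes £0 + £855.50 = £855.50, still under the £1,500 maximum, so no cap applies.
Insurer pays the balance: £1,685 − £855.50 = £829.50.

£829.50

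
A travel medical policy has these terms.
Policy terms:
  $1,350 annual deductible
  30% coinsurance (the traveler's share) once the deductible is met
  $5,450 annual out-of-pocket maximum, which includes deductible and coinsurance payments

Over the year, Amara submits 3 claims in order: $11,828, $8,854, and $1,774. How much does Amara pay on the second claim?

$956.60

#1 ($11,828): deductible takes $1,350, $10,478 remains; traveler's 30% is $3,143.40. Traveler owes $4,493.40 (running OOP $4,493.40).
#2 ($8,854): 30% coinsurance on $8,854 = $2,656.20. That would push OOP to $7,149.60, over the $5,450 cap, so traveler pays $5,450 − $4,493.40 = $956.60.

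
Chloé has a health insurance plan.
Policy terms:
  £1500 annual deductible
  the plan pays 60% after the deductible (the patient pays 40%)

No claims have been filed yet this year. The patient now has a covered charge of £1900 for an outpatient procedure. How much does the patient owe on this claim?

£1660

Nothing has been paid toward the £1500 deductible, so the first £1500 of this charge is applied there.
That leaves £1900 − £1500 = £400 for coinsurance.
Patient's 40% share of £400 is £160.
Patient responsibility: £1500 + £160 = £1660.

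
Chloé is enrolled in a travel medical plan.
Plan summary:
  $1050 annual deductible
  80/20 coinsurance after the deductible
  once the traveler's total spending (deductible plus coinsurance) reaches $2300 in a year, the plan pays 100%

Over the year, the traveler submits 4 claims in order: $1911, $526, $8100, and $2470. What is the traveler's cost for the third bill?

$972.60

#1 ($1911): deductible takes $1050, $861 remains; coinsurance $861 × 20% = $172.20. Traveler pays $1222.20; OOP now $1222.20.
#2 ($526): deductible met; 20% of $526 = $105.20. Traveler pays $105.20; OOP now $1327.40.
#3 ($8100): 20% coinsurance on $8100 = $1620. Adding that to $1327.40 gives $2947.40, past the $2300 cap; traveler pays only $2300 − $1327.40 = $972.60.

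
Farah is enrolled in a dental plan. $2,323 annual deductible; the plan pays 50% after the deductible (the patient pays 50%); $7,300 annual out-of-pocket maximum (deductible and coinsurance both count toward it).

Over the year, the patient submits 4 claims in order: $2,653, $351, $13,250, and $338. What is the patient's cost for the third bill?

$4,636.50

#1 ($2,653): deductible takes $2,323, $330 remains; 50% of $330 = $165. Patient pays $2,488; OOP now $2,488.
#2 ($351): deductible met; 50% of $351 = $175.50. Patient pays $175.50; OOP now $2,663.50.
#3 ($13,250): deductible met; 50% of $13,250 = $6,625. OOP would hit $9,288.50 > $7,300, so the cap limits the patient to $7,300 − $2,663.50 = $4,636.50.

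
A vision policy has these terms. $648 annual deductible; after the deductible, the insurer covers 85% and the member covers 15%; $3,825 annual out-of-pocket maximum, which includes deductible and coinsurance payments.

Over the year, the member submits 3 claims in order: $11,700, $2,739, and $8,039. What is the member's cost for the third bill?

#1 ($11,700): $648 finishes the deductible; $11,052 goes to coinsurance; 15% of $11,052 = $1,657.80. Member owes $2,305.80 (running OOP $2,305.80).
#2 ($2,739): deductible met; 15% of $2,739 = $410.85. Member pays $410.85; OOP now $2,716.65.
#3 ($8,039): deductible already satisfied, so member's share is 15% × $8,039 = $1,205.85. That would push OOP to $3,922.50, over the $3,825 cap, so member pays $3,825 − $2,716.65 = $1,108.35.

$1,108.35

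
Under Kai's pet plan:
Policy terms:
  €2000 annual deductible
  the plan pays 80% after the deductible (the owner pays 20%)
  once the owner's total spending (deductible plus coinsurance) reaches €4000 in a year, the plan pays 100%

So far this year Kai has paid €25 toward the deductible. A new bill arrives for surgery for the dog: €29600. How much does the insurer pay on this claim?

Deductible still to meet: €2000 − €25 = €1975.
That leaves €29600 − €1975 = €27625 for coinsurance.
Coinsurance: €27625 × 20% = €5525.
That puts the owner's cost at €1975 + €5525 = €7500 before any cap.
That would bring total out-of-pocket to €7525, past the €4000 cap. The owner is capped at €4000 − €25 = €3975 on this claim.
The plan picks up €29600 − €3975 = €25625.

€25625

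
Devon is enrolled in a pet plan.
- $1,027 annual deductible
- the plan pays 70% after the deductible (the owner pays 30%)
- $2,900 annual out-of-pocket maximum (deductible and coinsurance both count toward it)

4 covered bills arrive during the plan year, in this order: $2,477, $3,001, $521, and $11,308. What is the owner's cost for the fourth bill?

$381.40

Bill 1, $2,477: deductible takes $1,027, $1,450 remains; coinsurance $1,450 × 30% = $435. Cost to owner: $1,462. OOP to date $1,462.
Bill 2, $3,001: deductible met; 30% of $3,001 = $900.30. Owner owes $900.30 (running OOP $2,362.30).
Bill 3, $521: deductible already satisfied, so owner's share is 30% × $521 = $156.30. Owner owes $156.30 (running OOP $2,518.60).
Bill 4, $11,308: 30% coinsurance on $11,308 = $3,392.40. OOP would hit $5,911 > $2,900, so the cap limits the owner to $2,900 − $2,518.60 = $381.40.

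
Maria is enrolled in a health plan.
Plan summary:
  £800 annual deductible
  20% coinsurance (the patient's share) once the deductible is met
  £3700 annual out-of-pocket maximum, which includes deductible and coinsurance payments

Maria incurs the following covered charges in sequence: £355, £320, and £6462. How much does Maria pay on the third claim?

Bill 1, £355: entire amount goes to the deductible. Cost to patient: £355. OOP to date £355.
Bill 2, £320: all of it applies to the deductible. Cost to patient: £320. OOP to date £675.
Bill 3, £6462: deductible takes £125, £6337 remains; 20% of £6337 = £1267.40. Cost to patient: £1392.40. OOP to date £2067.40.

£1392.40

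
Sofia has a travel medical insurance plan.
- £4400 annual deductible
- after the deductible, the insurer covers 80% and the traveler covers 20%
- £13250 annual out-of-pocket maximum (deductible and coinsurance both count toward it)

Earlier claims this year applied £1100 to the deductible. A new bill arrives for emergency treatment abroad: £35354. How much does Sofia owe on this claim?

£1100 of the £4400 deductible is already met, leaving £3300.
That leaves £35354 − £3300 = £32054 for coinsurance.
Traveler's 20% share of £32054 is £6410.80.
So the traveler owes £3300 + £6410.80 = £9710.80 before any cap.
Year-to-date out-of-pocket becomes £1100 + £9710.80 = £10810.80, still under the £13250 maximum, so no cap applies.

£9710.80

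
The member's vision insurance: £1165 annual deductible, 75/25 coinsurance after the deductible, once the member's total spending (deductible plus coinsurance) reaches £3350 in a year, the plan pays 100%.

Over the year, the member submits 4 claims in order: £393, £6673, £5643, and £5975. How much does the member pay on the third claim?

£709.75

Claim 1 — £393: all of it applies to the deductible. Member pays £393; OOP now £393.
Claim 2 — £6673: £772 to deductible, leaving £5901; coinsurance £5901 × 25% = £1475.25. Member pays £2247.25; OOP now £2640.25.
Claim 3 — £5643: 25% coinsurance on £5643 = £1410.75. That would push OOP to £4051, over the £3350 cap, so member pays £3350 − £2640.25 = £709.75.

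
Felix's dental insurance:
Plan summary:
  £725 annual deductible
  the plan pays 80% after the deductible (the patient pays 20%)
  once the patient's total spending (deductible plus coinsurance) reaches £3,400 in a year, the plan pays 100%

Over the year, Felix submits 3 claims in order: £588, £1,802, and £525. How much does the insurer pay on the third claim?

Bill 1, £588: entire amount goes to the deductible. Cost to patient: £588. OOP to date £588. Plan pays £588 − £588 = £0.
Bill 2, £1,802: £137 finishes the deductible; £1,665 goes to coinsurance; coinsurance £1,665 × 20% = £333. Patient pays £470; OOP now £1,058. Insurer: £1,802 − £470 = £1,332.
Bill 3, £525: deductible met; 20% of £525 = £105. Patient pays £105; OOP now £1,163. Insurer: £525 − £105 = £420.

£420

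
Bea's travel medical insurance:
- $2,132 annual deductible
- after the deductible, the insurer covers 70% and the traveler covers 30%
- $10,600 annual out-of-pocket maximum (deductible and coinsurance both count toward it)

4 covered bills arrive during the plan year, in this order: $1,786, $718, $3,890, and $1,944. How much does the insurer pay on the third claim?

Bill 1, $1,786: all of it applies to the deductible. Traveler pays $1,786; OOP now $1,786. Plan pays $1,786 − $1,786 = $0.
Bill 2, $718: $346 to deductible, leaving $372; 30% of $372 = $111.60. Cost to traveler: $457.60. OOP to date $2,243.60. Insurer: $718 − $457.60 = $260.40.
Bill 3, $3,890: deductible met; 30% of $3,890 = $1,167. Cost to traveler: $1,167. OOP to date $3,410.60. Plan pays $3,890 − $1,167 = $2,723.

$2,723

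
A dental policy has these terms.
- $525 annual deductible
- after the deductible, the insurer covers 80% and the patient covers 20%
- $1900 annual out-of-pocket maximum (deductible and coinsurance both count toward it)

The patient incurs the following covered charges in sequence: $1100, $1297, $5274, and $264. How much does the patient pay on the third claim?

Bill 1, $1100: deductible takes $525, $575 remains; coinsurance $575 × 20% = $115. Cost to patient: $640. OOP to date $640.
Bill 2, $1297: deductible already satisfied, so patient's share is 20% × $1297 = $259.40. Patient pays $259.40; OOP now $899.40.
Bill 3, $5274: deductible already satisfied, so patient's share is 20% × $5274 = $1054.80. Adding that to $899.40 gives $1954.20, past the $1900 cap; patient pays only $1900 − $899.40 = $1000.60.

$1000.60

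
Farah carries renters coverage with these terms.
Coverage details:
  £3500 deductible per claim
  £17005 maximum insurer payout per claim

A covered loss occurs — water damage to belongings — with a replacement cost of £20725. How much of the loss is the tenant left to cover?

Less the £3500 deductible: £20725 − £3500 = £17225.
Since £17225 > £17005, the payout is capped at £17005.
Out of pocket: £20725 − £17005 = £3720.

£3720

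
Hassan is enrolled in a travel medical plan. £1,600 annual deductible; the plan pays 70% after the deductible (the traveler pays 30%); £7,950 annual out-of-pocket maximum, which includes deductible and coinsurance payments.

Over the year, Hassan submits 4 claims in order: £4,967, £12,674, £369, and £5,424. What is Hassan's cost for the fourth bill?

£1,427

#1 (£4,967): deductible takes £1,600, £3,367 remains; 30% of £3,367 = £1,010.10. Cost to traveler: £2,610.10. OOP to date £2,610.10.
#2 (£12,674): deductible already satisfied, so traveler's share is 30% × £12,674 = £3,802.20. Cost to traveler: £3,802.20. OOP to date £6,412.30.
#3 (£369): deductible already satisfied, so traveler's share is 30% × £369 = £110.70. Traveler owes £110.70 (running OOP £6,523).
#4 (£5,424): 30% coinsurance on £5,424 = £1,627.20. That would push OOP to £8,150.20, over the £7,950 cap, so traveler pays £7,950 − £6,523 = £1,427.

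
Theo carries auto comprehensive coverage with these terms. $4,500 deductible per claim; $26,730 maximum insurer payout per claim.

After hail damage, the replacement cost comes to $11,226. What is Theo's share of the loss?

Subtract the deductible: $11,226 − $4,500 = $6,726.
$6,726 ≤ $26,730, so the limit doesn't bind; insurer pays $6,726.
Policyholder's share is the uncovered remainder: $11,226 − $6,726 = $4,500.

$4,500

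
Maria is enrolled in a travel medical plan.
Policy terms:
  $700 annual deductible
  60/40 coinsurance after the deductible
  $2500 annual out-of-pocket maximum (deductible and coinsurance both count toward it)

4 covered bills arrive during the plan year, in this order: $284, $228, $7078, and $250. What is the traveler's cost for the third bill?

#1 ($284): entire amount goes to the deductible. Cost to traveler: $284. OOP to date $284.
#2 ($228): entire amount goes to the deductible. Cost to traveler: $228. OOP to date $512.
#3 ($7078): deductible takes $188, $6890 remains; coinsurance $6890 × 40% = $2756. Together that's $188 + $2756 = $2944. OOP would hit $3456 > $2500, so the cap limits the traveler to $2500 − $512 = $1988.

$1988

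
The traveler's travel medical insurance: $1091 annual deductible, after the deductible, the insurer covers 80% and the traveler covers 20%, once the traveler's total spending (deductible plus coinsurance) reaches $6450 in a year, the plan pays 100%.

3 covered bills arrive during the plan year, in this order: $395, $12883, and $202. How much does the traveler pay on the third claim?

$40.40

#1 ($395): all of it applies to the deductible. Traveler pays $395; OOP now $395.
#2 ($12883): $696 finishes the deductible; $12187 goes to coinsurance; 20% of $12187 = $2437.40. Traveler owes $3133.40 (running OOP $3528.40).
#3 ($202): deductible met; 20% of $202 = $40.40. Traveler pays $40.40; OOP now $3568.80.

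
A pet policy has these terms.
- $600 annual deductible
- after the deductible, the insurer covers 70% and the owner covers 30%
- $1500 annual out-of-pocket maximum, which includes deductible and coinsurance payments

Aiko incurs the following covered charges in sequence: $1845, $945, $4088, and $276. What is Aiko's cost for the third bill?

#1 ($1845): $600 finishes the deductible; $1245 goes to coinsurance; 30% of $1245 = $373.50. Cost to owner: $973.50. OOP to date $973.50.
#2 ($945): deductible met; 30% of $945 = $283.50. Cost to owner: $283.50. OOP to date $1257.
#3 ($4088): deductible already satisfied, so owner's share is 30% × $4088 = $1226.40. Adding that to $1257 gives $2483.40, past the $1500 cap; owner pays only $1500 − $1257 = $243.

$243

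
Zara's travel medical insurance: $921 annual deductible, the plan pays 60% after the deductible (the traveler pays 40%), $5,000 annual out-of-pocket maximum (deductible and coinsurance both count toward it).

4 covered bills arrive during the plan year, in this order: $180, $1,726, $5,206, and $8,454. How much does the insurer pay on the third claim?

$3,123.60

Claim 1 ($180): fully absorbed by the deductible. Traveler owes $180 (running OOP $180). Insurer: $180 − $180 = $0.
Claim 2 ($1,726): $741 finishes the deductible; $985 goes to coinsurance; 40% of $985 = $394. Traveler owes $1,135 (running OOP $1,315). Plan pays $1,726 − $1,135 = $591.
Claim 3 ($5,206): deductible met; 40% of $5,206 = $2,082.40. Cost to traveler: $2,082.40. OOP to date $3,397.40. Insurer: $5,206 − $2,082.40 = $3,123.60.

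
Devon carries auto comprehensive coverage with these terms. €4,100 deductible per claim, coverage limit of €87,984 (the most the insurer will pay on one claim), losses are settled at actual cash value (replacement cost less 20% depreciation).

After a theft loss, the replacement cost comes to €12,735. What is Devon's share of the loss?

Actual cash value after 20% depreciation: €12,735 × 80% = €10,188.
Subtract the deductible: €10,188 − €4,100 = €6,088.
€6,088 ≤ €87,984, so the limit doesn't bind; insurer pays €6,088.
Out of pocket: €12,735 − €6,088 = €6,647.

€6,647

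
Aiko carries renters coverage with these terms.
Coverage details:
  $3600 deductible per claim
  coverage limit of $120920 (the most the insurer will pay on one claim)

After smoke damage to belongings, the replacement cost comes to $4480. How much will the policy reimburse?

Less the $3600 deductible: $4480 − $3600 = $880.
$880 is within the $120920 limit, so the insurer pays $880.

$880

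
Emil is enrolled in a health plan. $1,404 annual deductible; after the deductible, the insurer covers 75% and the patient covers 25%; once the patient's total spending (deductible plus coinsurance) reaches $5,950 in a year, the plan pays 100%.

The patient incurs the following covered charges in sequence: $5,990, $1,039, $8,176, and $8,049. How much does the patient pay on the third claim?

Bill 1, $5,990: deductible takes $1,404, $4,586 remains; patient's 25% is $1,146.50. Cost to patient: $2,550.50. OOP to date $2,550.50.
Bill 2, $1,039: deductible already satisfied, so patient's share is 25% × $1,039 = $259.75. Cost to patient: $259.75. OOP to date $2,810.25.
Bill 3, $8,176: deductible met; 25% of $8,176 = $2,044. Cost to patient: $2,044. OOP to date $4,854.25.

$2,044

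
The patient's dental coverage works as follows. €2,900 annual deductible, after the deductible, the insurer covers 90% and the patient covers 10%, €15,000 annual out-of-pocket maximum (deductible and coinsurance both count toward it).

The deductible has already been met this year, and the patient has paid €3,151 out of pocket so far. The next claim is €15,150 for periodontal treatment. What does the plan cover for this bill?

€13,635

With the deductible met, the entire €15,150 is subject to coinsurance.
Patient's 10% share of €15,150 is €1,515.
Cumulative spending €3,151 + €1,515 = €4,666 stays under the €15,000 maximum.
The insurer covers the remainder: €15,150 − €1,515 = €13,635.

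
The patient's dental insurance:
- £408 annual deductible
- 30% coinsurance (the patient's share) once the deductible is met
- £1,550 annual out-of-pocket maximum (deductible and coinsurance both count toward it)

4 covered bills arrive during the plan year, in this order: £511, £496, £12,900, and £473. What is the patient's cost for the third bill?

Bill 1, £511: £408 to deductible, leaving £103; coinsurance £103 × 30% = £30.90. Cost to patient: £438.90. OOP to date £438.90.
Bill 2, £496: deductible met; 30% of £496 = £148.80. Patient owes £148.80 (running OOP £587.70).
Bill 3, £12,900: deductible already satisfied, so patient's share is 30% × £12,900 = £3,870. Adding that to £587.70 gives £4,457.70, past the £1,550 cap; patient pays only £1,550 − £587.70 = £962.30.

£962.30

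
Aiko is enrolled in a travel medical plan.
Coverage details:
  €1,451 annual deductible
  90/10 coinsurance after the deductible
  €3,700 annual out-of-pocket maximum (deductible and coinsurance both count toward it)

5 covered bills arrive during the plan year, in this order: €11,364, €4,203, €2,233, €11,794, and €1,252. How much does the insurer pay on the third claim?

Claim 1 — €11,364: €1,451 to deductible, leaving €9,913; 10% of €9,913 = €991.30. Cost to traveler: €2,442.30. OOP to date €2,442.30. Plan pays €11,364 − €2,442.30 = €8,921.70.
Claim 2 — €4,203: deductible already satisfied, so traveler's share is 10% × €4,203 = €420.30. Traveler owes €420.30 (running OOP €2,862.60). Plan pays €4,203 − €420.30 = €3,782.70.
Claim 3 — €2,233: deductible already satisfied, so traveler's share is 10% × €2,233 = €223.30. Traveler pays €223.30; OOP now €3,085.90. Insurer: €2,233 − €223.30 = €2,009.70.

€2,009.70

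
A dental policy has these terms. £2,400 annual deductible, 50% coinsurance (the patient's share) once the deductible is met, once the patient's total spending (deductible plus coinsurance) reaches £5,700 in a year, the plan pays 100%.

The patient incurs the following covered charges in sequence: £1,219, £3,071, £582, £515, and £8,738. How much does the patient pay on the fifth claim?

£1,806.50

Claim 1 (£1,219): entire amount goes to the deductible. Cost to patient: £1,219. OOP to date £1,219.
Claim 2 (£3,071): £1,181 finishes the deductible; £1,890 goes to coinsurance; patient's 50% is £945. Patient pays £2,126; OOP now £3,345.
Claim 3 (£582): 50% coinsurance on £582 = £291. Patient pays £291; OOP now £3,636.
Claim 4 (£515): deductible already satisfied, so patient's share is 50% × £515 = £257.50. Patient pays £257.50; OOP now £3,893.50.
Claim 5 (£8,738): deductible already satisfied, so patient's share is 50% × £8,738 = £4,369. That would push OOP to £8,262.50, over the £5,700 cap, so patient pays £5,700 − £3,893.50 = £1,806.50.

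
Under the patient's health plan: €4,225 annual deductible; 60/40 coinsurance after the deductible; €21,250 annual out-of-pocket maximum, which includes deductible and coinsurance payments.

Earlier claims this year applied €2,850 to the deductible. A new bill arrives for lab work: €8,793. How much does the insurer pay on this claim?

Deductible still to meet: €4,225 − €2,850 = €1,375.
The remaining €7,418 (= €8,793 − €1,375) moves to coinsurance.
Patient's 40% share of €7,418 is €2,967.20.
Patient responsibility before any cap: €1,375 + €2,967.20 = €4,342.20.
Year-to-date out-of-pocket becomes €2,850 + €4,342.20 = €7,192.20, still under the €21,250 maximum, so no cap applies.
The insurer covers the remainder: €8,793 − €4,342.20 = €4,450.80.

€4,450.80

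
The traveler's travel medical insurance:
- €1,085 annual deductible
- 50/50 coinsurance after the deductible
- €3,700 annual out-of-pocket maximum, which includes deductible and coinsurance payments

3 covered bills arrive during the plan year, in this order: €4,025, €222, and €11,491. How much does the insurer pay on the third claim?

Claim 1 (€4,025): €1,085 finishes the deductible; €2,940 goes to coinsurance; coinsurance €2,940 × 50% = €1,470. Traveler owes €2,555 (running OOP €2,555). Insurer: €4,025 − €2,555 = €1,470.
Claim 2 (€222): deductible already satisfied, so traveler's share is 50% × €222 = €111. Traveler pays €111; OOP now €2,666. Plan pays €222 − €111 = €111.
Claim 3 (€11,491): deductible already satisfied, so traveler's share is 50% × €11,491 = €5,745.50. That would push OOP to €8,411.50, over the €3,700 cap, so traveler pays €3,700 − €2,666 = €1,034. Plan pays €11,491 − €1,034 = €10,457.

€10,457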